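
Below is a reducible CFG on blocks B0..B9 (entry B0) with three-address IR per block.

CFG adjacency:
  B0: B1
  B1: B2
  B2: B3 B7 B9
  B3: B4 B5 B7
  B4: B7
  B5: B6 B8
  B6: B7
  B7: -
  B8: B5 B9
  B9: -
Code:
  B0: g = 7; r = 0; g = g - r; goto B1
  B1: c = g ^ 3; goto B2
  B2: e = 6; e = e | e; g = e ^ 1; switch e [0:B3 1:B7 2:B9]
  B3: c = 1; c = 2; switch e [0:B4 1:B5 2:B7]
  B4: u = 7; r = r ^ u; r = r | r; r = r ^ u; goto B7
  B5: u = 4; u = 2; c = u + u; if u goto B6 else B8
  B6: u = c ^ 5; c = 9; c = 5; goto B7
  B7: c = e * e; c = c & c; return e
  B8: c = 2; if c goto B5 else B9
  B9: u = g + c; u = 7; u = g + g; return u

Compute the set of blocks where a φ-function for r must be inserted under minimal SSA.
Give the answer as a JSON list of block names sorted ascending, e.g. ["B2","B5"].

idom tree: B1←B0 B2←B1 B3←B2 B4←B3 B5←B3 B6←B5 B7←B2 B8←B5 B9←B2
Join-block Dom:
  B5: preds {B3,B8}: {B0,B1,B2,B3} ∩ {B0,B1,B2,B3,B5,B8} = {B0,B1,B2,B3}; idom=B3
  B7: preds {B2,B3,B4,B6}: {B0,B1,B2} ∩ {B0,B1,B2,B3} ∩ {B0,B1,B2,B3,B4} ∩ {B0,B1,B2,B3,B5,B6} = {B0,B1,B2}; idom=B2
  B9: preds {B2,B8}: {B0,B1,B2} ∩ {B0,B1,B2,B3,B5,B8} = {B0,B1,B2}; idom=B2

Frontier:
  join B5 pred B3: · stop@B3
  join B5 pred B8: B8→B5 stop@B3
  join B7 pred B2: · stop@B2
  join B7 pred B3: B3 stop@B2
  join B7 pred B4: B4→B3 stop@B2
  join B7 pred B6: B6→B5→B3 stop@B2
  join B9 pred B2: · stop@B2
  join B9 pred B8: B8→B5→B3 stop@B2
  DF(B0)=∅
  DF(B1)=∅
  DF(B2)=∅
  DF(B3)={B7,B9}
  DF(B4)={B7}
  DF(B5)={B5,B7,B9}
  DF(B6)={B7}
  DF(B7)=∅
  DF(B8)={B5,B9}
  DF(B9)=∅

φ for r: defs {B0,B4}
  DF⁺ = {B7}

Answer: ["B7"]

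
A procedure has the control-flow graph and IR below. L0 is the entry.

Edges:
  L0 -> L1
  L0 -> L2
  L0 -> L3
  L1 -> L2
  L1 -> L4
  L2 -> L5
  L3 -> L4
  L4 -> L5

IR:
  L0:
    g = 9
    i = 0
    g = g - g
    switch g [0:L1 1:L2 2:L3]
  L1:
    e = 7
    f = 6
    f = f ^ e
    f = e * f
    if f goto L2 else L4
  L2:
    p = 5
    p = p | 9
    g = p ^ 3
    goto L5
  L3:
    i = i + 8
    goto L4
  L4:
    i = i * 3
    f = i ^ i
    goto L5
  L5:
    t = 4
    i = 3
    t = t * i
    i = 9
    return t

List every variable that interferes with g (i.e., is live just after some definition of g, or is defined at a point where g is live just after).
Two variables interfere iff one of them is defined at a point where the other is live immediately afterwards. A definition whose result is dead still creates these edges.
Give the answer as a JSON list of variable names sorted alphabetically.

Answer: ["i"]

Derivation:
def/use:
  L0: def={g,i} ue=∅
  L1: def={e,f} ue=∅
  L2: def={g,p} ue=∅
  L3: def={i} ue={i}
  L4: def={f,i} ue={i}
  L5: def={i,t} ue=∅

Live sets:
  L0: in=∅ out={i}
  L1: in={i} out={i}
  L2: in=∅ out=∅
  L3: in={i} out={i}
  L4: in={i} out=∅
  L5: in=∅ out=∅

Conflict graph:
  e: {f,i}
  f: {e,i}
  g: {i}
  i: {e,f,g,t}
  p: ∅
  t: {i}

N(g) = ["i"]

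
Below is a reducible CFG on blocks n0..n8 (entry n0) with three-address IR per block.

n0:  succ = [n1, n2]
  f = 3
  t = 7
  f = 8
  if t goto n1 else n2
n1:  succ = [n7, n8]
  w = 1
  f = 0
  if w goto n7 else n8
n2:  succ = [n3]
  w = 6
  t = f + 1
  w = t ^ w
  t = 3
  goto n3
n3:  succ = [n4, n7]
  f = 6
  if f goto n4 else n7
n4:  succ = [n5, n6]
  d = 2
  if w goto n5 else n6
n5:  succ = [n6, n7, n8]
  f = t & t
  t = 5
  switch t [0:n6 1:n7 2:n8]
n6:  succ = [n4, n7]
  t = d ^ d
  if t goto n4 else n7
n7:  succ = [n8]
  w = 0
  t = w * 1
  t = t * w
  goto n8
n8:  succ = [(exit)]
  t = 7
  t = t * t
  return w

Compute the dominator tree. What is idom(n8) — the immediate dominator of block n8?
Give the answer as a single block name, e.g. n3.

idom tree: n1←n0 n2←n0 n3←n2 n4←n3 n5←n4 n6←n4 n7←n0 n8←n0
Join-block Dom:
  n4: preds {n3,n6}: {n0,n2,n3} ∩ {n0,n2,n3,n4,n6} = {n0,n2,n3}; idom=n3
  n6: preds {n4,n5}: {n0,n2,n3,n4} ∩ {n0,n2,n3,n4,n5} = {n0,n2,n3,n4}; idom=n4
  n7: preds {n1,n3,n5,n6}: {n0,n1} ∩ {n0,n2,n3} ∩ {n0,n2,n3,n4,n5} ∩ {n0,n2,n3,n4,n6} = {n0}; idom=n0
  n8: preds {n1,n5,n7}: {n0,n1} ∩ {n0,n2,n3,n4,n5} ∩ {n0,n7} = {n0}; idom=n0

idom(n8) = n0

Answer: n0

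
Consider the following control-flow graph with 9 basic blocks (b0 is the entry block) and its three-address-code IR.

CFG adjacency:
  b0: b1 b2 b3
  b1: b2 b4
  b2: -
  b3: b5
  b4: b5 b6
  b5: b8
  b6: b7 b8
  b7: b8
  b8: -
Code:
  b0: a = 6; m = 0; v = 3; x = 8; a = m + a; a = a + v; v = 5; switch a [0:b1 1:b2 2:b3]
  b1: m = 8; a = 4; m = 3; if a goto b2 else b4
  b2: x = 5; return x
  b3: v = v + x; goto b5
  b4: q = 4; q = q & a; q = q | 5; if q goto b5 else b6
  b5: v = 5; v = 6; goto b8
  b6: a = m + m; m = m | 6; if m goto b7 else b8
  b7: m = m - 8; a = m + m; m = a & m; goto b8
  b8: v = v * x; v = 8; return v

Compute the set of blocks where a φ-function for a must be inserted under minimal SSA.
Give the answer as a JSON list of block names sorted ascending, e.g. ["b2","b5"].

idom tree: b1←b0 b2←b0 b3←b0 b4←b1 b5←b0 b6←b4 b7←b6 b8←b0
Dom at joins:
  b2: preds {b0,b1}: {b0} ∩ {b0,b1} = {b0}; idom=b0
  b5: preds {b3,b4}: {b0,b3} ∩ {b0,b1,b4} = {b0}; idom=b0
  b8: preds {b5,b6,b7}: {b0,b5} ∩ {b0,b1,b4,b6} ∩ {b0,b1,b4,b6,b7} = {b0}; idom=b0

Frontier:
  b2←b0: walk · to b0
  b2←b1: walk b1 to b0
  b5←b3: walk b3 to b0
  b5←b4: walk b4→b1 to b0
  b8←b5: walk b5 to b0
  b8←b6: walk b6→b4→b1 to b0
  b8←b7: walk b7→b6→b4→b1 to b0
  b0: DF=∅
  b1: DF={b2,b5,b8}
  b2: DF=∅
  b3: DF={b5}
  b4: DF={b5,b8}
  b5: DF={b8}
  b6: DF={b8}
  b7: DF={b8}
  b8: DF=∅

φ for a: defs {b0,b1,b6,b7}
  DF⁺ = {b2,b5,b8}

Answer: ["b2", "b5", "b8"]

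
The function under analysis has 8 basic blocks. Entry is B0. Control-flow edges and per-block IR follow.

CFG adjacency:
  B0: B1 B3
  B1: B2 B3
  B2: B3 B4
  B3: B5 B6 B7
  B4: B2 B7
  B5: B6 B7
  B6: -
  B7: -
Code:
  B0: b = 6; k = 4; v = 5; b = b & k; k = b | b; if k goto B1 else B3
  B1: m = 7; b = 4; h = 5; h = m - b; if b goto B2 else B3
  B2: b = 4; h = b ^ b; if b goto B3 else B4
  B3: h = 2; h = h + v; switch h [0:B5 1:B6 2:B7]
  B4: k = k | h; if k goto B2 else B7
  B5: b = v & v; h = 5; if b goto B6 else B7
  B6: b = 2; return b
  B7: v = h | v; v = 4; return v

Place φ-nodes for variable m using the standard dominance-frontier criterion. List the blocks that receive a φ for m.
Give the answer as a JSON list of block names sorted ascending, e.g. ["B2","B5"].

Answer: ["B3", "B7"]

Analysis:
idom tree: B1←B0 B2←B1 B3←B0 B4←B2 B5←B3 B6←B3 B7←B0
Dom at joins:
  B2: preds {B1,B4}: {B0,B1} ∩ {B0,B1,B2,B4} = {B0,B1}; idom=B1
  B3: preds {B0,B1,B2}: {B0} ∩ {B0,B1} ∩ {B0,B1,B2} = {B0}; idom=B0
  B6: preds {B3,B5}: {B0,B3} ∩ {B0,B3,B5} = {B0,B3}; idom=B3
  B7: preds {B3,B4,B5}: {B0,B3} ∩ {B0,B1,B2,B4} ∩ {B0,B3,B5} = {B0}; idom=B0

DF derivation:
  join B2 pred B1: · stop@B1
  join B2 pred B4: B4→B2 stop@B1
  join B3 pred B0: · stop@B0
  join B3 pred B1: B1 stop@B0
  join B3 pred B2: B2→B1 stop@B0
  join B6 pred B3: · stop@B3
  join B6 pred B5: B5 stop@B3
  join B7 pred B3: B3 stop@B0
  join B7 pred B4: B4→B2→B1 stop@B0
  join B7 pred B5: B5→B3 stop@B0
  B0: DF=∅
  B1: DF={B3,B7}
  B2: DF={B2,B3,B7}
  B3: DF={B7}
  B4: DF={B2,B7}
  B5: DF={B6,B7}
  B6: DF=∅
  B7: DF=∅

φ for m: defs {B1}
  DF⁺ = {B3,B7}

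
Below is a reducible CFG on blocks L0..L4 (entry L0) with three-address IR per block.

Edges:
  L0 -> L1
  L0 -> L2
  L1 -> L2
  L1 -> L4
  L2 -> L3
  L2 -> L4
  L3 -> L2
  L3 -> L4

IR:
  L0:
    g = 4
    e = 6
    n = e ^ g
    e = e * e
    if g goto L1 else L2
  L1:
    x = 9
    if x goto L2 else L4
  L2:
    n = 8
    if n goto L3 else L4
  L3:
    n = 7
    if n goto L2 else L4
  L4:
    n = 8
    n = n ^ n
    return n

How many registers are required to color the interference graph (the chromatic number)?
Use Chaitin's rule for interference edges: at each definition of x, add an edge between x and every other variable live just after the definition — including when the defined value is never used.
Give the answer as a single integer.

def/use:
  L0 def {e,g,n} use ∅
  L1 def {x} use ∅
  L2 def {n} use ∅
  L3 def {n} use ∅
  L4 def {n} use ∅

Live sets:
  L0: in=∅ out=∅
  L1: in=∅ out=∅
  L2: in=∅ out=∅
  L3: in=∅ out=∅
  L4: in=∅ out=∅

Conflict graph:
  e↔{g,n}
  g↔{e,n}
  n↔{e,g}
  x↔∅

Registers:
  clique {e,g,n} ⇒ need ≥ 3
  assign e→r0 g→r1 n→r2 x→r0 — no edge inside a register ⇒ χ ≤ 3
  χ = 3

Answer: 3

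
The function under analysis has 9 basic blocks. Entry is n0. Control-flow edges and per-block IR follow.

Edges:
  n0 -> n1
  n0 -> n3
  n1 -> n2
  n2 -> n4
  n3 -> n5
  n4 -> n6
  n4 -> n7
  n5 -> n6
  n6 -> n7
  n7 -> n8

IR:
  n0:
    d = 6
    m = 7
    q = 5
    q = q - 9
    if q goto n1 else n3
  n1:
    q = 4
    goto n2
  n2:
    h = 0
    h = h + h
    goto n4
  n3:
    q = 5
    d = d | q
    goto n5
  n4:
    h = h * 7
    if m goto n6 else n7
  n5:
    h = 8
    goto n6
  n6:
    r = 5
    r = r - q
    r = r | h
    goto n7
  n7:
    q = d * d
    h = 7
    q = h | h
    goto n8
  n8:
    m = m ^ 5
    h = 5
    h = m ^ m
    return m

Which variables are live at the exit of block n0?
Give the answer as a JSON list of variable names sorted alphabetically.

Answer: ["d", "m"]

Working:
Per-block:
  n0: {d,m,q} / ∅
  n1: {q} / ∅
  n2: {h} / ∅
  n3: {d,q} / {d}
  n4: {h} / {h,m}
  n5: {h} / ∅
  n6: {r} / {h,q}
  n7: {h,q} / {d}
  n8: {h,m} / {m}

Liveness:
  live n0: ∅→{d,m}
  live n1: {d,m}→{d,m,q}
  live n2: {d,m,q}→{d,h,m,q}
  live n3: {d,m}→{d,m,q}
  live n4: {d,h,m,q}→{d,h,m,q}
  live n5: {d,m,q}→{d,h,m,q}
  live n6: {d,h,m,q}→{d,m}
  live n7: {d,m}→{m}
  live n8: {m}→∅

live-out(n0) = ["d", "m"]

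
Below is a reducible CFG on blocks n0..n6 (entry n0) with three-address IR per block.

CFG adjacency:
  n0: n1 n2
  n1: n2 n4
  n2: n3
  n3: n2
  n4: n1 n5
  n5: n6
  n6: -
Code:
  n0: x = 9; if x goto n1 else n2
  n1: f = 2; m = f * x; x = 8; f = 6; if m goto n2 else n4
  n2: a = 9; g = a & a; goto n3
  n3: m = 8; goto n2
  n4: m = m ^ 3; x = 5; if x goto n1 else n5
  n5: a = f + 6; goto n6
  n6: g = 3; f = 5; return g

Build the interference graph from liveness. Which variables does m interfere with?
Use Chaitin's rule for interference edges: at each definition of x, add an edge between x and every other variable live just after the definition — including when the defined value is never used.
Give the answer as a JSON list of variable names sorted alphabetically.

Answer: ["f", "x"]

Derivation:
Block summaries:
  n0 def {x} use ∅
  n1 def {f,m,x} use {x}
  n2 def {a,g} use ∅
  n3 def {m} use ∅
  n4 def {m,x} use {m}
  n5 def {a} use {f}
  n6 def {f,g} use ∅

Backward fixpoint:
  n0: in=∅ out={x}
  n1: in={x} out={f,m}
  n2: in=∅ out=∅
  n3: in=∅ out=∅
  n4: in={f,m} out={f,x}
  n5: in={f} out=∅
  n6: in=∅ out=∅

Interference:
  a — ∅
  f — {g,m,x}
  g — {f}
  m — {f,x}
  x — {f,m}

N(m) = ["f", "x"]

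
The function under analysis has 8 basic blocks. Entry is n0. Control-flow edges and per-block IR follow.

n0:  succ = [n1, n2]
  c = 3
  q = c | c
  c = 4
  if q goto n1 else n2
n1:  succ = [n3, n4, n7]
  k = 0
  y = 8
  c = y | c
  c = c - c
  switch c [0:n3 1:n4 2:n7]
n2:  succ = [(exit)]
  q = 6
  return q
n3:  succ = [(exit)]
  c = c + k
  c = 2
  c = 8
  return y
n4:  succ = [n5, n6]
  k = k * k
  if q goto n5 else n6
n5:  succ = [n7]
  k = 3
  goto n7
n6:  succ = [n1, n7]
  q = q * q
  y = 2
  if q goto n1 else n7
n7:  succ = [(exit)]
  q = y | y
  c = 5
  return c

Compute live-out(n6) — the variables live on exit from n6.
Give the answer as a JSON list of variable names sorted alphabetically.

Block summaries:
  n0 def {c,q} use ∅
  n1 def {c,k,y} use {c}
  n2 def {q} use ∅
  n3 def {c} use {c,k,y}
  n4 def {k} use {k,q}
  n5 def {k} use ∅
  n6 def {q,y} use {q}
  n7 def {c,q} use {y}

Liveness:
  live n0: ∅→{c,q}
  live n1: {c,q}→{c,k,q,y}
  live n2: ∅→∅
  live n3: {c,k,y}→∅
  live n4: {c,k,q,y}→{c,q,y}
  live n5: {y}→{y}
  live n6: {c,q}→{c,q,y}
  live n7: {y}→∅

live-out(n6) = ["c", "q", "y"]

Answer: ["c", "q", "y"]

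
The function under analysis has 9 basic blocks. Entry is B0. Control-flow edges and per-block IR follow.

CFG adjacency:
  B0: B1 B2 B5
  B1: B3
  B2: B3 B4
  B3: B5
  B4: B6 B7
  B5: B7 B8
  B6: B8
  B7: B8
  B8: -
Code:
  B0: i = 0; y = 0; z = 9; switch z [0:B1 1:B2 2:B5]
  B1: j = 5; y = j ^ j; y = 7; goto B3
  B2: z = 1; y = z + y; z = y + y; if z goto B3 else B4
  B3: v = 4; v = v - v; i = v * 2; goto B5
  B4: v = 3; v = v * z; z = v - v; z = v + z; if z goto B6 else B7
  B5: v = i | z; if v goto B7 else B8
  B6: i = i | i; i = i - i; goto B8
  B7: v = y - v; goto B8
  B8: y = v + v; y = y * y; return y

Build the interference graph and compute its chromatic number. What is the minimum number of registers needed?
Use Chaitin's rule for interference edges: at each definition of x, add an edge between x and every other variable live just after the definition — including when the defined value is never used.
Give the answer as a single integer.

Per-block:
  B0 def {i,y,z} use ∅
  B1 def {j,y} use ∅
  B2 def {y,z} use {y}
  B3 def {i,v} use ∅
  B4 def {v,z} use {z}
  B5 def {v} use {i,z}
  B6 def {i} use {i}
  B7 def {v} use {v,y}
  B8 def {y} use {v}

Liveness:
  B0: in=∅ out={i,y,z}
  B1: in={z} out={y,z}
  B2: in={i,y} out={i,y,z}
  B3: in={y,z} out={i,y,z}
  B4: in={i,y,z} out={i,v,y}
  B5: in={i,y,z} out={v,y}
  B6: in={i,v} out={v}
  B7: in={v,y} out={v}
  B8: in={v} out=∅

Interference:
  i: {v,y,z}
  j: {z}
  v: {i,y,z}
  y: {i,v,z}
  z: {i,j,v,y}

Colouring:
  clique {i,v,y,z} ⇒ need ≥ 4
  assign i→r1 j→r1 v→r2 y→r3 z→r0 — no edge inside a register ⇒ χ ≤ 4
  χ = 4

Answer: 4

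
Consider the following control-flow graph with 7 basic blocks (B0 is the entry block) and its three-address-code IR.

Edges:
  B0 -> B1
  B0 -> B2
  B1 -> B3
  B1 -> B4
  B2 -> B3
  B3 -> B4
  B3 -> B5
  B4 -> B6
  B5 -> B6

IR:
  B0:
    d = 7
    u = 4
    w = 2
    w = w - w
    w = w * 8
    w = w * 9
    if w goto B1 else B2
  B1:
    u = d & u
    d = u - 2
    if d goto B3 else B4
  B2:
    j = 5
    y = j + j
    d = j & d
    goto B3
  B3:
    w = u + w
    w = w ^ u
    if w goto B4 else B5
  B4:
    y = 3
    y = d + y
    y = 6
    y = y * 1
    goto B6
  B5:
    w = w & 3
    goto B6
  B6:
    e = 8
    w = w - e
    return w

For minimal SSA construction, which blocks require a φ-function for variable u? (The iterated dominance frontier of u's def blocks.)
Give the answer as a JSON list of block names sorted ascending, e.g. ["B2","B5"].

Answer: ["B3", "B4", "B6"]

Working:
idom tree: B1←B0 B2←B0 B3←B0 B4←B0 B5←B3 B6←B0
Dom∩ at merges:
  B3: preds {B1,B2}: {B0,B1} ∩ {B0,B2} = {B0}; idom=B0
  B4: preds {B1,B3}: {B0,B1} ∩ {B0,B3} = {B0}; idom=B0
  B6: preds {B4,B5}: {B0,B4} ∩ {B0,B3,B5} = {B0}; idom=B0

DF derivation:
  B3←B1: walk B1 to B0
  B3←B2: walk B2 to B0
  B4←B1: walk B1 to B0
  B4←B3: walk B3 to B0
  B6←B4: walk B4 to B0
  B6←B5: walk B5→B3 to B0
  B0 → ∅
  B1 → {B3,B4}
  B2 → {B3}
  B3 → {B4,B6}
  B4 → {B6}
  B5 → {B6}
  B6 → ∅

φ for u: defs {B0,B1}
  DF⁺ = {B3,B4,B6}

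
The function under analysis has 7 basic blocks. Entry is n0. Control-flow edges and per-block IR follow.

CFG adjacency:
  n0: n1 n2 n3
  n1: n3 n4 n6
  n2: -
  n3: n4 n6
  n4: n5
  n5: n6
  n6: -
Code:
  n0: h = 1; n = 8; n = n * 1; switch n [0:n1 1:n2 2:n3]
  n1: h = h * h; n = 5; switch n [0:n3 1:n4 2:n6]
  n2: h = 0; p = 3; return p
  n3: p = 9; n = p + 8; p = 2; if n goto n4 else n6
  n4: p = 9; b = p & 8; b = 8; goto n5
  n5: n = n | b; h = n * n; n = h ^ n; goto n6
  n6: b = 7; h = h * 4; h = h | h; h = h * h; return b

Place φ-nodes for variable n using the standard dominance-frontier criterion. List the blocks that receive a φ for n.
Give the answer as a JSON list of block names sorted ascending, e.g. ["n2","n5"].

idom tree: n1←n0 n2←n0 n3←n0 n4←n0 n5←n4 n6←n0
Dom at joins:
  n3: preds {n0,n1}: {n0} ∩ {n0,n1} = {n0}; idom=n0
  n4: preds {n1,n3}: {n0,n1} ∩ {n0,n3} = {n0}; idom=n0
  n6: preds {n1,n3,n5}: {n0,n1} ∩ {n0,n3} ∩ {n0,n4,n5} = {n0}; idom=n0

Frontier:
  join n3 pred n0: · stop@n0
  join n3 pred n1: n1 stop@n0
  join n4 pred n1: n1 stop@n0
  join n4 pred n3: n3 stop@n0
  join n6 pred n1: n1 stop@n0
  join n6 pred n3: n3 stop@n0
  join n6 pred n5: n5→n4 stop@n0
  n0: DF=∅
  n1: DF={n3,n4,n6}
  n2: DF=∅
  n3: DF={n4,n6}
  n4: DF={n6}
  n5: DF={n6}
  n6: DF=∅

φ for n: defs {n0,n1,n3,n5}
  DF⁺ = {n3,n4,n6}

Answer: ["n3", "n4", "n6"]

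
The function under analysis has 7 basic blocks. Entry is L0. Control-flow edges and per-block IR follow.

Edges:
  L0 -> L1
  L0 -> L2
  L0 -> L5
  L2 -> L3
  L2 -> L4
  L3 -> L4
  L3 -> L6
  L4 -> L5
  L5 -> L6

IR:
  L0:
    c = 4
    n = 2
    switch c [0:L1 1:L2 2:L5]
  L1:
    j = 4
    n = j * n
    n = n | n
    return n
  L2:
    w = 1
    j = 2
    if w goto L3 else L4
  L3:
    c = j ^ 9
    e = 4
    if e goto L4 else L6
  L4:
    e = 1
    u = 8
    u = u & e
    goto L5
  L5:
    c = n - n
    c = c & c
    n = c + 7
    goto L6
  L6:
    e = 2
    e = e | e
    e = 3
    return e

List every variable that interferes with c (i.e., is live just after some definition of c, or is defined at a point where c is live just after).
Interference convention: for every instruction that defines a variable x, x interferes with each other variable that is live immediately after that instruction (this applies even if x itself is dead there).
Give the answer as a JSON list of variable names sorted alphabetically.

Per-block:
  L0 def {c,n} use ∅
  L1 def {j,n} use {n}
  L2 def {j,w} use ∅
  L3 def {c,e} use {j}
  L4 def {e,u} use ∅
  L5 def {c,n} use {n}
  L6 def {e} use ∅

Backward fixpoint:
  live L0: ∅→{n}
  live L1: {n}→∅
  live L2: {n}→{j,n}
  live L3: {j,n}→{n}
  live L4: {n}→{n}
  live L5: {n}→∅
  live L6: ∅→∅

Interfere edges:
  c↔{n}
  e↔{n,u}
  j↔{n,w}
  n↔{c,e,j,u,w}
  u↔{e,n}
  w↔{j,n}

N(c) = ["n"]

Answer: ["n"]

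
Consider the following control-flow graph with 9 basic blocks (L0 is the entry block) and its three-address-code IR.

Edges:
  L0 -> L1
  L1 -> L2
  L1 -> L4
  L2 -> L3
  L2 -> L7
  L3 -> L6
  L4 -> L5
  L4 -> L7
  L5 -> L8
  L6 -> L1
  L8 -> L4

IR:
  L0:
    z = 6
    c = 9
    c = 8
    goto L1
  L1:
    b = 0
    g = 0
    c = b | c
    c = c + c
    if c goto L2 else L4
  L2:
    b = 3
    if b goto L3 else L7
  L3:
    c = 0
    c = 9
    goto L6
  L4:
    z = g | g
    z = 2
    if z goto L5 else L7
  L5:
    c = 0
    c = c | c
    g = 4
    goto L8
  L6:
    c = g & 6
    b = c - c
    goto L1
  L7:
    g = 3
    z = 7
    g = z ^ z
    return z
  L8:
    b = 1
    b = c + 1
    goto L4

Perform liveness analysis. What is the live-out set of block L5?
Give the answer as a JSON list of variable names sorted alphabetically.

Answer: ["c", "g"]

Analysis:
Block summaries:
  L0 def {c,z} use ∅
  L1 def {b,c,g} use {c}
  L2 def {b} use ∅
  L3 def {c} use ∅
  L4 def {z} use {g}
  L5 def {c,g} use ∅
  L6 def {b,c} use {g}
  L7 def {g,z} use ∅
  L8 def {b} use {c}

Backward fixpoint:
  L0: in=∅ out={c}
  L1: in={c} out={g}
  L2: in={g} out={g}
  L3: in={g} out={g}
  L4: in={g} out=∅
  L5: in=∅ out={c,g}
  L6: in={g} out={c}
  L7: in=∅ out=∅
  L8: in={c,g} out={g}

live-out(L5) = ["c", "g"]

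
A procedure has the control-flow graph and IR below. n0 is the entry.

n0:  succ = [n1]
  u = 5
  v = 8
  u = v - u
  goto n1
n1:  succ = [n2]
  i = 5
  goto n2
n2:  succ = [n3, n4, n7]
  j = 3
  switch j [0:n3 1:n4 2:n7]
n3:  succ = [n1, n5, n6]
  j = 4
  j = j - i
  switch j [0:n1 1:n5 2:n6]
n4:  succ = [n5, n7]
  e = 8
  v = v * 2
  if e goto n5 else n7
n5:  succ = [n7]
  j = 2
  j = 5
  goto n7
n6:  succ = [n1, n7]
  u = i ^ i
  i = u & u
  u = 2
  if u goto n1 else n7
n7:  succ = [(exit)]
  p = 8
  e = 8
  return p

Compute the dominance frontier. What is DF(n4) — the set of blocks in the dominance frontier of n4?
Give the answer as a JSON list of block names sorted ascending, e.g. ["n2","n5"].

Answer: ["n5", "n7"]

Derivation:
idom tree: n1←n0 n2←n1 n3←n2 n4←n2 n5←n2 n6←n3 n7←n2
Dom∩ at merges:
  n1: preds {n0,n3,n6}: {n0} ∩ {n0,n1,n2,n3} ∩ {n0,n1,n2,n3,n6} = {n0}; idom=n0
  n5: preds {n3,n4}: {n0,n1,n2,n3} ∩ {n0,n1,n2,n4} = {n0,n1,n2}; idom=n2
  n7: preds {n2,n4,n5,n6}: {n0,n1,n2} ∩ {n0,n1,n2,n4} ∩ {n0,n1,n2,n5} ∩ {n0,n1,n2,n3,n6} = {n0,n1,n2}; idom=n2

Frontier:
  n1←n0: walk · to n0
  n1←n3: walk n3→n2→n1 to n0
  n1←n6: walk n6→n3→n2→n1 to n0
  n5←n3: walk n3 to n2
  n5←n4: walk n4 to n2
  n7←n2: walk · to n2
  n7←n4: walk n4 to n2
  n7←n5: walk n5 to n2
  n7←n6: walk n6→n3 to n2
  n0: DF=∅
  n1: DF={n1}
  n2: DF={n1}
  n3: DF={n1,n5,n7}
  n4: DF={n5,n7}
  n5: DF={n7}
  n6: DF={n1,n7}
  n7: DF=∅

DF(n4) = ["n5", "n7"]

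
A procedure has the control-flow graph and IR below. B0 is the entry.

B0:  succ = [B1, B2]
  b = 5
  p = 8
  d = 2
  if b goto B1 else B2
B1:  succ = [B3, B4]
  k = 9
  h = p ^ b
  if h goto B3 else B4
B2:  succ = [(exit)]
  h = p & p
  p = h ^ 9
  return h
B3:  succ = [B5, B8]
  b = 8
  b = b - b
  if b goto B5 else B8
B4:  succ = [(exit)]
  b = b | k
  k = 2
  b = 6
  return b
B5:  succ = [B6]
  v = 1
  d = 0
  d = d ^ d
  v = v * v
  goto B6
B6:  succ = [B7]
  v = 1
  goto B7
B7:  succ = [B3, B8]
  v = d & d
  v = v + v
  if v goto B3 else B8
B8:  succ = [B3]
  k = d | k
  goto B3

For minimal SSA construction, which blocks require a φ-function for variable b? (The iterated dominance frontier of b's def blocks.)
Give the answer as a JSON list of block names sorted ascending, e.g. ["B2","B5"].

idom tree: B1←B0 B2←B0 B3←B1 B4←B1 B5←B3 B6←B5 B7←B6 B8←B3
Dom∩ at merges:
  B3: preds {B1,B7,B8}: {B0,B1} ∩ {B0,B1,B3,B5,B6,B7} ∩ {B0,B1,B3,B8} = {B0,B1}; idom=B1
  B8: preds {B3,B7}: {B0,B1,B3} ∩ {B0,B1,B3,B5,B6,B7} = {B0,B1,B3}; idom=B3

DF walk-up:
  B3←B1: walk · to B1
  B3←B7: walk B7→B6→B5→B3 to B1
  B3←B8: walk B8→B3 to B1
  B8←B3: walk · to B3
  B8←B7: walk B7→B6→B5 to B3
  B0: DF=∅
  B1: DF=∅
  B2: DF=∅
  B3: DF={B3}
  B4: DF=∅
  B5: DF={B3,B8}
  B6: DF={B3,B8}
  B7: DF={B3,B8}
  B8: DF={B3}

φ for b: defs {B0,B3,B4}
  DF⁺ = {B3}

Answer: ["B3"]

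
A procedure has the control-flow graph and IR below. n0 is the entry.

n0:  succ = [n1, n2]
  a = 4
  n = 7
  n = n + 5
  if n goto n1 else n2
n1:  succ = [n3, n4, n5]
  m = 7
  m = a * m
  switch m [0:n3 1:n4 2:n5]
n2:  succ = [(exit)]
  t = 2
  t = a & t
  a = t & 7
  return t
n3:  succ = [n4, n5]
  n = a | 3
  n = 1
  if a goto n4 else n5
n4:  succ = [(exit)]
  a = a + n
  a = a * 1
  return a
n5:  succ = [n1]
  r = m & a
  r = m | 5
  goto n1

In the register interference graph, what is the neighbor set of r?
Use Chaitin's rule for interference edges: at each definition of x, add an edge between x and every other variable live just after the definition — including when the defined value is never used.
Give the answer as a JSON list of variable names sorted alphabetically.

Answer: ["a", "m", "n"]

Derivation:
Per-block:
  n0: {a,n} / ∅
  n1: {m} / {a}
  n2: {a,t} / {a}
  n3: {n} / {a}
  n4: {a} / {a,n}
  n5: {r} / {a,m}

Live sets:
  live n0: ∅→{a,n}
  live n1: {a,n}→{a,m,n}
  live n2: {a}→∅
  live n3: {a,m}→{a,m,n}
  live n4: {a,n}→∅
  live n5: {a,m,n}→{a,n}

Interfere edges:
  a: {m,n,r,t}
  m: {a,n,r}
  n: {a,m,r}
  r: {a,m,n}
  t: {a}

N(r) = ["a", "m", "n"]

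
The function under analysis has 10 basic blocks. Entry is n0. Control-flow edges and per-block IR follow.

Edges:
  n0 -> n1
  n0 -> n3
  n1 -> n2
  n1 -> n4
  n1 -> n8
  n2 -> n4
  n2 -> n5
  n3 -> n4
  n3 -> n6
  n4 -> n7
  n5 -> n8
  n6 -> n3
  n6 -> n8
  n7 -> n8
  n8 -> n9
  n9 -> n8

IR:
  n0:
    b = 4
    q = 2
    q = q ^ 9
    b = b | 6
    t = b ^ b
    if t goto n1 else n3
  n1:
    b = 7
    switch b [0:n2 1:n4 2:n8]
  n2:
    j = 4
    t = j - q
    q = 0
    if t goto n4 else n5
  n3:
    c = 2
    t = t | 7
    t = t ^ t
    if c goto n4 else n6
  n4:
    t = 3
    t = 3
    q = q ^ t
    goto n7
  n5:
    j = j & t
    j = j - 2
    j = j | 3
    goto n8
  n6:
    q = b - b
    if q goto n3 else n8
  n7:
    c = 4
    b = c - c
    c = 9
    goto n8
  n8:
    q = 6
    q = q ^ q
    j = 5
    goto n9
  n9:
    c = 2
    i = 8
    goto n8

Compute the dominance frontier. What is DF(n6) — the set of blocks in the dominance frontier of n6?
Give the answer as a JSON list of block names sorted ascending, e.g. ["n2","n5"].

idom tree: n1←n0 n2←n1 n3←n0 n4←n0 n5←n2 n6←n3 n7←n4 n8←n0 n9←n8
Dom∩ at merges:
  n3: preds {n0,n6}: {n0} ∩ {n0,n3,n6} = {n0}; idom=n0
  n4: preds {n1,n2,n3}: {n0,n1} ∩ {n0,n1,n2} ∩ {n0,n3} = {n0}; idom=n0
  n8: preds {n1,n5,n6,n7,n9}: {n0,n1} ∩ {n0,n1,n2,n5} ∩ {n0,n3,n6} ∩ {n0,n4,n7} ∩ {n0,n8,n9} = {n0}; idom=n0

DF walk-up:
  join n3 pred n0: · stop@n0
  join n3 pred n6: n6→n3 stop@n0
  join n4 pred n1: n1 stop@n0
  join n4 pred n2: n2→n1 stop@n0
  join n4 pred n3: n3 stop@n0
  join n8 pred n1: n1 stop@n0
  join n8 pred n5: n5→n2→n1 stop@n0
  join n8 pred n6: n6→n3 stop@n0
  join n8 pred n7: n7→n4 stop@n0
  join n8 pred n9: n9→n8 stop@n0
  n0: DF=∅
  n1: DF={n4,n8}
  n2: DF={n4,n8}
  n3: DF={n3,n4,n8}
  n4: DF={n8}
  n5: DF={n8}
  n6: DF={n3,n8}
  n7: DF={n8}
  n8: DF={n8}
  n9: DF={n8}

DF(n6) = ["n3", "n8"]

Answer: ["n3", "n8"]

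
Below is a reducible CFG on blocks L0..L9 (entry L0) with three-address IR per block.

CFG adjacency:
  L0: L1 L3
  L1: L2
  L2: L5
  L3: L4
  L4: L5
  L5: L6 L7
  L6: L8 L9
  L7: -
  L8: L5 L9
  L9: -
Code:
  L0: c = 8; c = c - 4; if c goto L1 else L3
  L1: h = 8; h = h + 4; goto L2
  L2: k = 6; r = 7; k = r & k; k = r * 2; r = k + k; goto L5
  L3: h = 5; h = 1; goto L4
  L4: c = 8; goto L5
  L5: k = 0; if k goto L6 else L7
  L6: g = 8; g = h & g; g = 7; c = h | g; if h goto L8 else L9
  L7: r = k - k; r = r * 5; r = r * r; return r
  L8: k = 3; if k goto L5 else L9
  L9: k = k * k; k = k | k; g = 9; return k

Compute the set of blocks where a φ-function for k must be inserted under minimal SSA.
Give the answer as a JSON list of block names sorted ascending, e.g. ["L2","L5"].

idom tree: L1←L0 L2←L1 L3←L0 L4←L3 L5←L0 L6←L5 L7←L5 L8←L6 L9←L6
Join-block Dom:
  L5: preds {L2,L4,L8}: {L0,L1,L2} ∩ {L0,L3,L4} ∩ {L0,L5,L6,L8} = {L0}; idom=L0
  L9: preds {L6,L8}: {L0,L5,L6} ∩ {L0,L5,L6,L8} = {L0,L5,L6}; idom=L6

Frontier:
  join L5 pred L2: L2→L1 stop@L0
  join L5 pred L4: L4→L3 stop@L0
  join L5 pred L8: L8→L6→L5 stop@L0
  join L9 pred L6: · stop@L6
  join L9 pred L8: L8 stop@L6
  L0: DF=∅
  L1: DF={L5}
  L2: DF={L5}
  L3: DF={L5}
  L4: DF={L5}
  L5: DF={L5}
  L6: DF={L5}
  L7: DF=∅
  L8: DF={L5,L9}
  L9: DF=∅

φ for k: defs {L2,L5,L8,L9}
  DF⁺ = {L5,L9}

Answer: ["L5", "L9"]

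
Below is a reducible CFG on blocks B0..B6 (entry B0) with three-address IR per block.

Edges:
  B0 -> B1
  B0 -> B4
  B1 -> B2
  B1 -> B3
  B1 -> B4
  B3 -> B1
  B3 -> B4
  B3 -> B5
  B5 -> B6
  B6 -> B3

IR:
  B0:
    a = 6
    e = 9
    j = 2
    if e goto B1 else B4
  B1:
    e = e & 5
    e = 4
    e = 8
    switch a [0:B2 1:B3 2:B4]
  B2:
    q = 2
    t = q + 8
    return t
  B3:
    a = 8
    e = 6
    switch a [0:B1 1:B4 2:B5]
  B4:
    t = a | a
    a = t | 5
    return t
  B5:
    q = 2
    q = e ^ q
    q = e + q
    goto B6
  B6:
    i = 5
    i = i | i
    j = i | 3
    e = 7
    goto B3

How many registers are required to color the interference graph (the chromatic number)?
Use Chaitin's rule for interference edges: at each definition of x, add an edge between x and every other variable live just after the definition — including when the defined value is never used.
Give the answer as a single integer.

Answer: 3

Analysis:
def/use:
  B0: def={a,e,j} ue=∅
  B1: def={e} ue={a,e}
  B2: def={q,t} ue=∅
  B3: def={a,e} ue=∅
  B4: def={a,t} ue={a}
  B5: def={q} ue={e}
  B6: def={e,i,j} ue=∅

Liveness:
  B0: in=∅ out={a,e}
  B1: in={a,e} out={a}
  B2: in=∅ out=∅
  B3: in=∅ out={a,e}
  B4: in={a} out=∅
  B5: in={e} out=∅
  B6: in=∅ out=∅

Conflict graph:
  a↔{e,j,t}
  e↔{a,j,q}
  i↔∅
  j↔{a,e}
  q↔{e}
  t↔{a}

Colouring:
  {a,e,j} pairwise interfere (3-clique) ⇒ χ ≥ 3
  assign a→c0 e→c1 i→c0 j→c2 q→c0 t→c1 — no edge inside a register ⇒ χ ≤ 3
  χ = 3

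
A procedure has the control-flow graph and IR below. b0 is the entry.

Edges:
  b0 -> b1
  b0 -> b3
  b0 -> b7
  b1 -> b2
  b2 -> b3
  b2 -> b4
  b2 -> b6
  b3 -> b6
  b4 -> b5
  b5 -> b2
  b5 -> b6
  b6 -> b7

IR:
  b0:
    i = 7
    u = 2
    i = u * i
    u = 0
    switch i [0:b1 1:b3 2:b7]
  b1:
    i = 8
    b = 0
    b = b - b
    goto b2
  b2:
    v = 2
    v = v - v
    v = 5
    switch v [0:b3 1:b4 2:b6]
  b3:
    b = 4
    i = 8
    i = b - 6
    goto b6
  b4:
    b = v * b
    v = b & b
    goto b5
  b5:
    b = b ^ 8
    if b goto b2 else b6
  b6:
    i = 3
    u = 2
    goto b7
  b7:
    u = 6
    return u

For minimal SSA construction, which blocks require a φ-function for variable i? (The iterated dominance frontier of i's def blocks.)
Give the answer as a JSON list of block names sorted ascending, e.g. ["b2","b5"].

idom tree: b1←b0 b2←b1 b3←b0 b4←b2 b5←b4 b6←b0 b7←b0
Dom at joins:
  b2: preds {b1,b5}: {b0,b1} ∩ {b0,b1,b2,b4,b5} = {b0,b1}; idom=b1
  b3: preds {b0,b2}: {b0} ∩ {b0,b1,b2} = {b0}; idom=b0
  b6: preds {b2,b3,b5}: {b0,b1,b2} ∩ {b0,b3} ∩ {b0,b1,b2,b4,b5} = {b0}; idom=b0
  b7: preds {b0,b6}: {b0} ∩ {b0,b6} = {b0}; idom=b0

DF derivation:
  b2←b1: walk · to b1
  b2←b5: walk b5→b4→b2 to b1
  b3←b0: walk · to b0
  b3←b2: walk b2→b1 to b0
  b6←b2: walk b2→b1 to b0
  b6←b3: walk b3 to b0
  b6←b5: walk b5→b4→b2→b1 to b0
  b7←b0: walk · to b0
  b7←b6: walk b6 to b0
  b0: DF=∅
  b1: DF={b3,b6}
  b2: DF={b2,b3,b6}
  b3: DF={b6}
  b4: DF={b2,b6}
  b5: DF={b2,b6}
  b6: DF={b7}
  b7: DF=∅

φ for i: defs {b0,b1,b3,b6}
  DF⁺ = {b3,b6,b7}

Answer: ["b3", "b6", "b7"]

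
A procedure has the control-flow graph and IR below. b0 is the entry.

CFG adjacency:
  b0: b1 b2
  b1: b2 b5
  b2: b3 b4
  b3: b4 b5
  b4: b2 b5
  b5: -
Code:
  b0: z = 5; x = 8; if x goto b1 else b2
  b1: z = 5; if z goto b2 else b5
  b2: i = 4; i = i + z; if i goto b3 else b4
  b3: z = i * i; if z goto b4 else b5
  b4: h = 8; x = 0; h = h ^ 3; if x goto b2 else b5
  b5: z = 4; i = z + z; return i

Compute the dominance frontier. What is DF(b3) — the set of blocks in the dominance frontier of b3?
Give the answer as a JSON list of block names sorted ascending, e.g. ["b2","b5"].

Answer: ["b4", "b5"]

Derivation:
idom tree: b1←b0 b2←b0 b3←b2 b4←b2 b5←b0
Dom∩ at merges:
  b2: preds {b0,b1,b4}: {b0} ∩ {b0,b1} ∩ {b0,b2,b4} = {b0}; idom=b0
  b4: preds {b2,b3}: {b0,b2} ∩ {b0,b2,b3} = {b0,b2}; idom=b2
  b5: preds {b1,b3,b4}: {b0,b1} ∩ {b0,b2,b3} ∩ {b0,b2,b4} = {b0}; idom=b0

DF walk-up:
  b2←b0: walk · to b0
  b2←b1: walk b1 to b0
  b2←b4: walk b4→b2 to b0
  b4←b2: walk · to b2
  b4←b3: walk b3 to b2
  b5←b1: walk b1 to b0
  b5←b3: walk b3→b2 to b0
  b5←b4: walk b4→b2 to b0
  b0 → ∅
  b1 → {b2,b5}
  b2 → {b2,b5}
  b3 → {b4,b5}
  b4 → {b2,b5}
  b5 → ∅

DF(b3) = ["b4", "b5"]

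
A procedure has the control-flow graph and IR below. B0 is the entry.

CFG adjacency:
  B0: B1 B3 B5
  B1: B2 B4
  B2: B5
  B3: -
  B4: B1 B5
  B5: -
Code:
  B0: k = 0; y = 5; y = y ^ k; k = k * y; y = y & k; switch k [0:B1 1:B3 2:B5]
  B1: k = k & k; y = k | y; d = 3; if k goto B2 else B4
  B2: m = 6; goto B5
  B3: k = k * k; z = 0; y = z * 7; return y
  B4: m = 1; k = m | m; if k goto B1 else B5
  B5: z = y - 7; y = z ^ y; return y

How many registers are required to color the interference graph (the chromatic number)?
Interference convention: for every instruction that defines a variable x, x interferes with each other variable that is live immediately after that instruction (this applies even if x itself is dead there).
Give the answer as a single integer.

Answer: 3

Analysis:
def/use:
  B0: {k,y} / ∅
  B1: {d,k,y} / {k,y}
  B2: {m} / ∅
  B3: {k,y,z} / {k}
  B4: {k,m} / ∅
  B5: {y,z} / {y}

Live sets:
  B0: in=∅ out={k,y}
  B1: in={k,y} out={y}
  B2: in={y} out={y}
  B3: in={k} out=∅
  B4: in={y} out={k,y}
  B5: in={y} out=∅

Interference:
  d↔{k,y}
  k↔{d,y}
  m↔{y}
  y↔{d,k,m,z}
  z↔{y}

Registers:
  {d,k,y} pairwise interfere (3-clique) ⇒ χ ≥ 3
  3-colouring: c0={y}  c1={d,m,z}  c2={k}
  χ = 3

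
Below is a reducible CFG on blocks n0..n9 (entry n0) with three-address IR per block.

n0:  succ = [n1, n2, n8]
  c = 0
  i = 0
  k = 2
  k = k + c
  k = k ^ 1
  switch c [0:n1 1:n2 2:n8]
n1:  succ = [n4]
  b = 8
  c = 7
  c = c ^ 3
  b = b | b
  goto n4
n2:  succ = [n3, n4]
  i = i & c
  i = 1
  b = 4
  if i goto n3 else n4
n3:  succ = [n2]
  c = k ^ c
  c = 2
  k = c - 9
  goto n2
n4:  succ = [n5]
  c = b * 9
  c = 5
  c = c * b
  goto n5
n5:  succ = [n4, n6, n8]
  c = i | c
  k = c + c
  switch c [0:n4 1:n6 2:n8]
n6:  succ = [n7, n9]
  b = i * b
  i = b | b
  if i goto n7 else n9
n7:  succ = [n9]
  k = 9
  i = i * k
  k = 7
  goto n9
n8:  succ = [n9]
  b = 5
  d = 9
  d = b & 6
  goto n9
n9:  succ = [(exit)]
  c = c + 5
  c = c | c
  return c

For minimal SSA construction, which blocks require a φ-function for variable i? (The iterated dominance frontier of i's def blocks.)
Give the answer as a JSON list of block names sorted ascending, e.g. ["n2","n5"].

Answer: ["n2", "n4", "n8", "n9"]

Analysis:
idom tree: n1←n0 n2←n0 n3←n2 n4←n0 n5←n4 n6←n5 n7←n6 n8←n0 n9←n0
Join-block Dom:
  n2: preds {n0,n3}: {n0} ∩ {n0,n2,n3} = {n0}; idom=n0
  n4: preds {n1,n2,n5}: {n0,n1} ∩ {n0,n2} ∩ {n0,n4,n5} = {n0}; idom=n0
  n8: preds {n0,n5}: {n0} ∩ {n0,n4,n5} = {n0}; idom=n0
  n9: preds {n6,n7,n8}: {n0,n4,n5,n6} ∩ {n0,n4,n5,n6,n7} ∩ {n0,n8} = {n0}; idom=n0

Frontier:
  join n2 pred n0: · stop@n0
  join n2 pred n3: n3→n2 stop@n0
  join n4 pred n1: n1 stop@n0
  join n4 pred n2: n2 stop@n0
  join n4 pred n5: n5→n4 stop@n0
  join n8 pred n0: · stop@n0
  join n8 pred n5: n5→n4 stop@n0
  join n9 pred n6: n6→n5→n4 stop@n0
  join n9 pred n7: n7→n6→n5→n4 stop@n0
  join n9 pred n8: n8 stop@n0
  DF(n0)=∅
  DF(n1)={n4}
  DF(n2)={n2,n4}
  DF(n3)={n2}
  DF(n4)={n4,n8,n9}
  DF(n5)={n4,n8,n9}
  DF(n6)={n9}
  DF(n7)={n9}
  DF(n8)={n9}
  DF(n9)=∅

φ for i: defs {n0,n2,n6,n7}
  DF⁺ = {n2,n4,n8,n9}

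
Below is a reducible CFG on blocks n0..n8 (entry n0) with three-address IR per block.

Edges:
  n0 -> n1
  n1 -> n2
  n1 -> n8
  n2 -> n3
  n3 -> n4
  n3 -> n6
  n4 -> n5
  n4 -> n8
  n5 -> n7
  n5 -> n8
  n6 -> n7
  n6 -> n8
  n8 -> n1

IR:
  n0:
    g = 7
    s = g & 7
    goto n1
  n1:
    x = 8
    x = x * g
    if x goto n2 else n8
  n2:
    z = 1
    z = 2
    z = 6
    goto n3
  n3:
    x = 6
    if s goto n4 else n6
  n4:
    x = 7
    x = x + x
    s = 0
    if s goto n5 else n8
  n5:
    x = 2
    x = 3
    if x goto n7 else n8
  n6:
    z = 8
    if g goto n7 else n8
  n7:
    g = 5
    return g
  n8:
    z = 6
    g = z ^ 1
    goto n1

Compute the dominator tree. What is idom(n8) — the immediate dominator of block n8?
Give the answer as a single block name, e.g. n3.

idom tree: n1←n0 n2←n1 n3←n2 n4←n3 n5←n4 n6←n3 n7←n3 n8←n1
Dom∩ at merges:
  n1: preds {n0,n8}: {n0} ∩ {n0,n1,n8} = {n0}; idom=n0
  n7: preds {n5,n6}: {n0,n1,n2,n3,n4,n5} ∩ {n0,n1,n2,n3,n6} = {n0,n1,n2,n3}; idom=n3
  n8: preds {n1,n4,n5,n6}: {n0,n1} ∩ {n0,n1,n2,n3,n4} ∩ {n0,n1,n2,n3,n4,n5} ∩ {n0,n1,n2,n3,n6} = {n0,n1}; idom=n1

idom(n8) = n1

Answer: n1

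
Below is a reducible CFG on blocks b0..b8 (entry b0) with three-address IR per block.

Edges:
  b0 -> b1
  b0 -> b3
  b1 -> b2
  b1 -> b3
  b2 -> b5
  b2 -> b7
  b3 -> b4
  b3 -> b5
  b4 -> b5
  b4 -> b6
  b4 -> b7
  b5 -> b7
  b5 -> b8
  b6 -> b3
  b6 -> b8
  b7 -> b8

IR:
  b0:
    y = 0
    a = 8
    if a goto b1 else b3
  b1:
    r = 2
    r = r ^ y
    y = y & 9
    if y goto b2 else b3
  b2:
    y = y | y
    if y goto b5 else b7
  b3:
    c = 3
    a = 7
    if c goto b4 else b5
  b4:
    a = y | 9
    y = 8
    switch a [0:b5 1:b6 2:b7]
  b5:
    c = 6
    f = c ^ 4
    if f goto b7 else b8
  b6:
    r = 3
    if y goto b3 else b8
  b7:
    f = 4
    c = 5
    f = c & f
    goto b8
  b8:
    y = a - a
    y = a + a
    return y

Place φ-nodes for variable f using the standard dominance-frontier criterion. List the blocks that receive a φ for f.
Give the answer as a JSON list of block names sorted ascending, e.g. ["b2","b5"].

Answer: ["b7", "b8"]

Working:
idom tree: b1←b0 b2←b1 b3←b0 b4←b3 b5←b0 b6←b4 b7←b0 b8←b0
Dom at joins:
  b3: preds {b0,b1,b6}: {b0} ∩ {b0,b1} ∩ {b0,b3,b4,b6} = {b0}; idom=b0
  b5: preds {b2,b3,b4}: {b0,b1,b2} ∩ {b0,b3} ∩ {b0,b3,b4} = {b0}; idom=b0
  b7: preds {b2,b4,b5}: {b0,b1,b2} ∩ {b0,b3,b4} ∩ {b0,b5} = {b0}; idom=b0
  b8: preds {b5,b6,b7}: {b0,b5} ∩ {b0,b3,b4,b6} ∩ {b0,b7} = {b0}; idom=b0

Frontier:
  b3←b0: walk · to b0
  b3←b1: walk b1 to b0
  b3←b6: walk b6→b4→b3 to b0
  b5←b2: walk b2→b1 to b0
  b5←b3: walk b3 to b0
  b5←b4: walk b4→b3 to b0
  b7←b2: walk b2→b1 to b0
  b7←b4: walk b4→b3 to b0
  b7←b5: walk b5 to b0
  b8←b5: walk b5 to b0
  b8←b6: walk b6→b4→b3 to b0
  b8←b7: walk b7 to b0
  b0 → ∅
  b1 → {b3,b5,b7}
  b2 → {b5,b7}
  b3 → {b3,b5,b7,b8}
  b4 → {b3,b5,b7,b8}
  b5 → {b7,b8}
  b6 → {b3,b8}
  b7 → {b8}
  b8 → ∅

φ for f: defs {b5,b7}
  DF⁺ = {b7,b8}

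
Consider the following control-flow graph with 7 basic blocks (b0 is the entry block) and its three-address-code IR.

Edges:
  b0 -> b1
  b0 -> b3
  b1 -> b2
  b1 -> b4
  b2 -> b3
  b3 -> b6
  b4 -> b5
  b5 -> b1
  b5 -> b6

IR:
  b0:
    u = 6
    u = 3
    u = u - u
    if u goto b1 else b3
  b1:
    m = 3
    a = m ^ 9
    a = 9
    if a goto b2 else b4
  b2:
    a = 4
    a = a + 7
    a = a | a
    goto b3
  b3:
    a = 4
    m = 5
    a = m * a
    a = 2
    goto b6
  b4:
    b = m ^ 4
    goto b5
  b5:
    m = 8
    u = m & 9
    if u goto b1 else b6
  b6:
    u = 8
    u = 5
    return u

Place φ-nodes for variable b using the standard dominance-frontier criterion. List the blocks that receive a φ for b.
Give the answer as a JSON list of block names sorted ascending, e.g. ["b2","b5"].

Answer: ["b1", "b3", "b6"]

Analysis:
idom tree: b1←b0 b2←b1 b3←b0 b4←b1 b5←b4 b6←b0
Dom∩ at merges:
  b1: preds {b0,b5}: {b0} ∩ {b0,b1,b4,b5} = {b0}; idom=b0
  b3: preds {b0,b2}: {b0} ∩ {b0,b1,b2} = {b0}; idom=b0
  b6: preds {b3,b5}: {b0,b3} ∩ {b0,b1,b4,b5} = {b0}; idom=b0

DF walk-up:
  join b1 pred b0: · stop@b0
  join b1 pred b5: b5→b4→b1 stop@b0
  join b3 pred b0: · stop@b0
  join b3 pred b2: b2→b1 stop@b0
  join b6 pred b3: b3 stop@b0
  join b6 pred b5: b5→b4→b1 stop@b0
  b0 → ∅
  b1 → {b1,b3,b6}
  b2 → {b3}
  b3 → {b6}
  b4 → {b1,b6}
  b5 → {b1,b6}
  b6 → ∅

φ for b: defs {b4}
  DF⁺ = {b1,b3,b6}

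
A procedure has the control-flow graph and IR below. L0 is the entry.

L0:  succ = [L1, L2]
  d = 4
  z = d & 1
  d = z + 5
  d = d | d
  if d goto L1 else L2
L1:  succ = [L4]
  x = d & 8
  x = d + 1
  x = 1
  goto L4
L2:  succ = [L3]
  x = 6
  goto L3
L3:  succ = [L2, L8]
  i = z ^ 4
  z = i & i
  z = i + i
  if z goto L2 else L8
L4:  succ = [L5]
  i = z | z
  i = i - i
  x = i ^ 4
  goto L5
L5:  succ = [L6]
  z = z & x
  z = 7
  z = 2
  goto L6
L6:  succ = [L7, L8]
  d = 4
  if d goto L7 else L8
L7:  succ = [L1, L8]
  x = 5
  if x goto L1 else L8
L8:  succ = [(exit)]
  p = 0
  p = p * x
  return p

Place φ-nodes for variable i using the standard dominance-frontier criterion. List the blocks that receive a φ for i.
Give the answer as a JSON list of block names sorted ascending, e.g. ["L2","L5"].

idom tree: L1←L0 L2←L0 L3←L2 L4←L1 L5←L4 L6←L5 L7←L6 L8←L0
Join-block Dom:
  L1: preds {L0,L7}: {L0} ∩ {L0,L1,L4,L5,L6,L7} = {L0}; idom=L0
  L2: preds {L0,L3}: {L0} ∩ {L0,L2,L3} = {L0}; idom=L0
  L8: preds {L3,L6,L7}: {L0,L2,L3} ∩ {L0,L1,L4,L5,L6} ∩ {L0,L1,L4,L5,L6,L7} = {L0}; idom=L0

DF derivation:
  L1←L0: walk · to L0
  L1←L7: walk L7→L6→L5→L4→L1 to L0
  L2←L0: walk · to L0
  L2←L3: walk L3→L2 to L0
  L8←L3: walk L3→L2 to L0
  L8←L6: walk L6→L5→L4→L1 to L0
  L8←L7: walk L7→L6→L5→L4→L1 to L0
  DF(L0)=∅
  DF(L1)={L1,L8}
  DF(L2)={L2,L8}
  DF(L3)={L2,L8}
  DF(L4)={L1,L8}
  DF(L5)={L1,L8}
  DF(L6)={L1,L8}
  DF(L7)={L1,L8}
  DF(L8)=∅

φ for i: defs {L3,L4}
  DF⁺ = {L1,L2,L8}

Answer: ["L1", "L2", "L8"]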